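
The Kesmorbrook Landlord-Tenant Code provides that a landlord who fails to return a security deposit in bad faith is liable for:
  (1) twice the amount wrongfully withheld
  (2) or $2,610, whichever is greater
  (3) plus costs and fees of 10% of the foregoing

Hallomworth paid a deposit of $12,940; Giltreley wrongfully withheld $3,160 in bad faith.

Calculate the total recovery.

$6,952

Doubled: 2 × $3,160 = $6,320
Minimum $2,610: $6,320 meets the minimum, no increase.
Costs and fees: 10% of $6,320 = $632
Total recovery: $6,320 + $632 = $6,952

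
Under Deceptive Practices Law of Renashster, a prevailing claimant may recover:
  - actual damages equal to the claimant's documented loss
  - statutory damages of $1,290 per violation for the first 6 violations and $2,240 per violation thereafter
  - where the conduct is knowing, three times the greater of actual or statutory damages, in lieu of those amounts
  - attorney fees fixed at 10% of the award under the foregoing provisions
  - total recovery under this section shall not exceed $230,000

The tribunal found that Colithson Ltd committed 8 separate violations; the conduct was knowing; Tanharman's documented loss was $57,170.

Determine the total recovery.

$188,661

First 6 violations: 6 × $1,290 = $7,740
Remaining violations: (8 − 6) × $2,240 = $4,480
Statutory damages: $7,740 + $4,480 = $12,220
Greater of actual damages ($57,170) or statutory damages ($12,220): $57,170
Trebled: 3 × $57,170 = $171,510
Attorney fees: 10% of $171,510 = $17,151
Total before cap: $171,510 + $17,151 = $188,661
Cap at $230,000: $188,661 is within the cap, no reduction.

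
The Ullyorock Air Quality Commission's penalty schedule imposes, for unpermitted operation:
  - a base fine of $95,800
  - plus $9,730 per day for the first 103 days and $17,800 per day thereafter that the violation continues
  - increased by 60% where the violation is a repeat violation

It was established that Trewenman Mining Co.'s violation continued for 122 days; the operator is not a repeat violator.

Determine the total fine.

First 103 days: 103 × $9,730 = $1,002,190
Remaining days: (122 − 103) × $17,800 = $338,200
Per-day component: $1,002,190 + $338,200 = $1,340,390
Base plus per-day: $95,800 + $1,340,390 = $1,436,190
The operator is not a repeat violator: no 60% increase.

$1,436,190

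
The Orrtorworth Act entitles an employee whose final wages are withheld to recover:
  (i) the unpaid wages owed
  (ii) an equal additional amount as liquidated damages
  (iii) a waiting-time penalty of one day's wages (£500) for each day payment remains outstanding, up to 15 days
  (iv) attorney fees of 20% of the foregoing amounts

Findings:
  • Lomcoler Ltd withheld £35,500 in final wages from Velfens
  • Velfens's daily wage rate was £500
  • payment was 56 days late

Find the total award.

Liquidated damages (equal amount): £35,500
Penalty days: min(56, 15) = 15
Waiting-time penalty: 15 × £500 = £7,500
Subtotal: £35,500 + £35,500 + £7,500 = £78,500
Attorney fees: 20% of £78,500 = £15,700
Total award: £78,500 + £15,700 = £94,200

£94,200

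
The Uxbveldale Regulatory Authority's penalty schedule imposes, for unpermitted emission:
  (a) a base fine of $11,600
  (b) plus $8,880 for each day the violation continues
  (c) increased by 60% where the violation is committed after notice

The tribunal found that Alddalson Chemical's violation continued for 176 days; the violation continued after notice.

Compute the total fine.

$2,519,168

Per-day component: 176 × $8,880 = $1,562,880
Base plus per-day: $11,600 + $1,562,880 = $1,574,480
Enhancement: 60% of $1,574,480 = $944,688
Enhanced fine: $1,574,480 + $944,688 = $2,519,168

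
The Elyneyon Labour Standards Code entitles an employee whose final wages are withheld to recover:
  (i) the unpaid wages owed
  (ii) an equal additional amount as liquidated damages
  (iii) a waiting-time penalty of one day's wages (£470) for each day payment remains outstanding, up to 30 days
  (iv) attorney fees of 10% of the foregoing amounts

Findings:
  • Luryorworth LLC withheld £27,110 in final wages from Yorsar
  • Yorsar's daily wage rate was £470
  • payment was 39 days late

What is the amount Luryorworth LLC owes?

Liquidated damages (equal amount): £27,110
Penalty days: min(39, 30) = 30
Waiting-time penalty: 30 × £470 = £14,100
Subtotal: £27,110 + £27,110 + £14,100 = £68,320
Attorney fees: 10% of £68,320 = £6,832
Total award: £68,320 + £6,832 = £75,152

£75,152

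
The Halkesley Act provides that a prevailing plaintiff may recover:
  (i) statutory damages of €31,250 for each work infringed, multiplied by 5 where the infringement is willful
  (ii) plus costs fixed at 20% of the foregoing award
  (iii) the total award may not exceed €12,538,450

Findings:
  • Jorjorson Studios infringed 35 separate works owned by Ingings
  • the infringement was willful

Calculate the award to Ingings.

Statutory damages: 35 × €31,250 = €1,093,750
Multiplied by 5: 5 × €1,093,750 = €5,468,750
Costs: 20% of €5,468,750 = €1,093,750
Award plus costs: €5,468,750 + €1,093,750 = €6,562,500
Cap at €12,538,450: €6,562,500 is within the cap, no reduction.

€6,562,500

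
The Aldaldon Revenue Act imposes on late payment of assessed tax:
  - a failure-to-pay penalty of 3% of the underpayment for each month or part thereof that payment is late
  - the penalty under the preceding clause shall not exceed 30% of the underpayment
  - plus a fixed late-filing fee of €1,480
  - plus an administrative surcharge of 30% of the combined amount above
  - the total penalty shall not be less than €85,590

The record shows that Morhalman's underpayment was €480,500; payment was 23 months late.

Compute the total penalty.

Accrued rate: 3% × 23 = 69%, capped at 30% → 30%
Failure-to-pay penalty: 30% of €480,500 = €144,150
Penalty before surcharge: €144,150 + €1,480 = €145,630
Administrative surcharge: 30% of €145,630 = €43,689
Total penalty: €145,630 + €43,689 = €189,319
Minimum €85,590: €189,319 meets the minimum, no increase.

€189,319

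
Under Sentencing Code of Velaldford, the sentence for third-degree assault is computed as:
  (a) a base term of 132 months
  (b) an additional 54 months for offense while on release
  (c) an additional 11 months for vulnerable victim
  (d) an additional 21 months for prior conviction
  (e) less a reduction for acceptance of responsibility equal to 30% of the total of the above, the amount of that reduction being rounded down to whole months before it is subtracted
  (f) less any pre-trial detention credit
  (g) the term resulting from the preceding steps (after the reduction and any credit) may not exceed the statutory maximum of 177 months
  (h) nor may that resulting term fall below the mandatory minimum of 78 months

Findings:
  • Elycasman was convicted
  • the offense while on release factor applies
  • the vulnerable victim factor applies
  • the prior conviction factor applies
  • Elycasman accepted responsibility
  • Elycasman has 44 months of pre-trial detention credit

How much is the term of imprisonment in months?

109 months

Offense while on release enhancement: +54 months
Vulnerable victim enhancement: +11 months
Prior conviction enhancement: +21 months
Adjusted term: 132 months + 54 months + 11 months + 21 months = 218 months
Acceptance of responsibility reduction: 30% of 218 months = 65 months (rounded down)
After reduction: 218 − 65 = 153 months
Less pre-trial detention credit: 153 months − 44 months = 109 months
Cap at 177 months: 109 months is within the cap, no reduction.
Minimum 78 months: 109 months meets the minimum, no increase.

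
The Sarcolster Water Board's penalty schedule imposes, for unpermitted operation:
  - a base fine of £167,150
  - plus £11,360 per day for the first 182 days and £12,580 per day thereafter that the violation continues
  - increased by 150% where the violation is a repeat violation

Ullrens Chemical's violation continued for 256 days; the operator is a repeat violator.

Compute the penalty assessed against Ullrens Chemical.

First 182 days: 182 × £11,360 = £2,067,520
Remaining days: (256 − 182) × £12,580 = £930,920
Per-day component: £2,067,520 + £930,920 = £2,998,440
Base plus per-day: £167,150 + £2,998,440 = £3,165,590
Enhancement: 150% of £3,165,590 = £4,748,385
Enhanced fine: £3,165,590 + £4,748,385 = £7,913,975

£7,913,975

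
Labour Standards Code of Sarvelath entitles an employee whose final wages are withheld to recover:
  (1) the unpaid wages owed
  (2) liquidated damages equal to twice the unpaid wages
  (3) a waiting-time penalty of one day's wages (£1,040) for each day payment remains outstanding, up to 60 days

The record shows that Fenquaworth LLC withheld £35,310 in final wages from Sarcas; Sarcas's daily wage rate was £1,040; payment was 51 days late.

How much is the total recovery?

£158,970

Doubled: 2 × £35,310 = £70,620
Penalty days: min(51, 60) = 51
Waiting-time penalty: 51 × £1,040 = £53,040
Total award: £35,310 + £70,620 + £53,040 = £158,970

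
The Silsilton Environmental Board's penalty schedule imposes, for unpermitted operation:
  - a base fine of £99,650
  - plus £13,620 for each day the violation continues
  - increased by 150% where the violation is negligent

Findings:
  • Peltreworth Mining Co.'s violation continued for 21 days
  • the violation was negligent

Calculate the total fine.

Per-day component: 21 × £13,620 = £286,020
Base plus per-day: £99,650 + £286,020 = £385,670
Enhancement: 150% of £385,670 = £578,505
Enhanced fine: £385,670 + £578,505 = £964,175

£964,175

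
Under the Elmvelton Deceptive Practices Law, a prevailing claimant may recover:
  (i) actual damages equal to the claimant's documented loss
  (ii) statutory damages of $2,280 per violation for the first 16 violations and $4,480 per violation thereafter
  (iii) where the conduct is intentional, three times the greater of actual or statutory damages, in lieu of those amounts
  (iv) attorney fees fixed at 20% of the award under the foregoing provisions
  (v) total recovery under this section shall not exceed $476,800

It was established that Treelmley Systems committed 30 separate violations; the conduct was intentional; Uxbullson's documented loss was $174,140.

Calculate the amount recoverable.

First 16 violations: 16 × $2,280 = $36,480
Remaining violations: (30 − 16) × $4,480 = $62,720
Statutory damages: $36,480 + $62,720 = $99,200
Greater of actual damages ($174,140) or statutory damages ($99,200): $174,140
Trebled: 3 × $174,140 = $522,420
Attorney fees: 20% of $522,420 = $104,484
Total before cap: $522,420 + $104,484 = $626,904
Cap at $476,800: $626,904 exceeds the cap → $476,800

Total recovery: $476,800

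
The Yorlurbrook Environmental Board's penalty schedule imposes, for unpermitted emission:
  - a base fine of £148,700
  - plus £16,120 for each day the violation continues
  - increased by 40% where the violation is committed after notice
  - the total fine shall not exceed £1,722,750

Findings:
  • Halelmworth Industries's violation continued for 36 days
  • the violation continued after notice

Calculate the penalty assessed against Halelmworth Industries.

Per-day component: 36 × £16,120 = £580,320
Base plus per-day: £148,700 + £580,320 = £729,020
Enhancement: 40% of £729,020 = £291,608
Enhanced fine: £729,020 + £291,608 = £1,020,628
Cap at £1,722,750: £1,020,628 is within the cap, no reduction.

£1,020,628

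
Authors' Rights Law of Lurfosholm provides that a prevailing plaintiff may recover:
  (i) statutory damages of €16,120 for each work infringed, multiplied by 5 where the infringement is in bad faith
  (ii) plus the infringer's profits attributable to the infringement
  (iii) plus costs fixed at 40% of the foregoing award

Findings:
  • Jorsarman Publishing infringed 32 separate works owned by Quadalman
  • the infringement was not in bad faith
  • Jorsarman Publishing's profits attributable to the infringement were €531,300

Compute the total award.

Award: €1,465,996

Statutory damages: 32 × €16,120 = €515,840
Infringement not in bad faith: no ×5 enhancement.
Combined award: €515,840 + €531,300 = €1,047,140
Costs: 40% of €1,047,140 = €418,856
Award plus costs: €1,047,140 + €418,856 = €1,465,996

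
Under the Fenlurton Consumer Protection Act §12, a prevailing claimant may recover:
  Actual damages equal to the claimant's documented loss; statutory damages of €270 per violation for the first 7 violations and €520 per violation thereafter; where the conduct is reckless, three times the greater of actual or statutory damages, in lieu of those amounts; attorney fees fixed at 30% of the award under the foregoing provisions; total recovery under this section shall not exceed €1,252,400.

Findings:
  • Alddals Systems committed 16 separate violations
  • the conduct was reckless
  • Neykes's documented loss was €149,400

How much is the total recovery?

€582,660

First 7 violations: 7 × €270 = €1,890
Remaining violations: (16 − 7) × €520 = €4,680
Statutory damages: €1,890 + €4,680 = €6,570
Greater of actual damages (€149,400) or statutory damages (€6,570): €149,400
Trebled: 3 × €149,400 = €448,200
Attorney fees: 30% of €448,200 = €134,460
Total before cap: €448,200 + €134,460 = €582,660
Cap at €1,252,400: €582,660 is within the cap, no reduction.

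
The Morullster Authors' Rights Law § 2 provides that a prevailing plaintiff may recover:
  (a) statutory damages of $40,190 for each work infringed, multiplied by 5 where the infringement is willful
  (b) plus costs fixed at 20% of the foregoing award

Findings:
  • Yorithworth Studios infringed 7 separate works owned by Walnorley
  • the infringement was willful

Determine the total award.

Statutory damages: 7 × $40,190 = $281,330
Multiplied by 5: 5 × $281,330 = $1,406,650
Costs: 20% of $1,406,650 = $281,330
Award plus costs: $1,406,650 + $281,330 = $1,687,980

Award: $1,687,980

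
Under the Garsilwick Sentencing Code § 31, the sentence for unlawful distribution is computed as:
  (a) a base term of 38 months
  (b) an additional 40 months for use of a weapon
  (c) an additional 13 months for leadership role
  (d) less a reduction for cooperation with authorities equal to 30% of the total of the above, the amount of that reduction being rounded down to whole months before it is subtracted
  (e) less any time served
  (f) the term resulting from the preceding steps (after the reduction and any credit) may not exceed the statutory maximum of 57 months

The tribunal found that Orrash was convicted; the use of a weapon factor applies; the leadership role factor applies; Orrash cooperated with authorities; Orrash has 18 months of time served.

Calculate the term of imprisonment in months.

46 months

Use of a weapon enhancement: +40 months
Leadership role enhancement: +13 months
Adjusted term: 38 months + 40 months + 13 months = 91 months
Cooperation with authorities reduction: 30% of 91 months = 27 months (rounded down)
After reduction: 91 − 27 = 64 months
Less time served: 64 months − 18 months = 46 months
Cap at 57 months: 46 months is within the cap, no reduction.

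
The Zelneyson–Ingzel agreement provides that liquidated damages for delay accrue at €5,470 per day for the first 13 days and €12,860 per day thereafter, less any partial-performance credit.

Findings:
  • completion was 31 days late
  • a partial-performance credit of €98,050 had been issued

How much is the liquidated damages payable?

€204,540

First 13 days: 13 × €5,470 = €71,110
Remaining days: (31 − 13) × €12,860 = €231,480
Accrued per-day damages: €71,110 + €231,480 = €302,590
Less partial-performance credit: €302,590 − €98,050 = €204,540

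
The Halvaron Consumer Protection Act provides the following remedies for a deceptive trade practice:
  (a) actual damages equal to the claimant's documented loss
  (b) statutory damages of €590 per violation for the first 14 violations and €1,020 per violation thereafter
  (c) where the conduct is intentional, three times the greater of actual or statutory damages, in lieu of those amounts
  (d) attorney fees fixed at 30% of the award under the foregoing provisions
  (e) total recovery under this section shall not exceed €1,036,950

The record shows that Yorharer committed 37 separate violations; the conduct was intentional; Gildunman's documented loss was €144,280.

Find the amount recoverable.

€562,692

First 14 violations: 14 × €590 = €8,260
Remaining violations: (37 − 14) × €1,020 = €23,460
Statutory damages: €8,260 + €23,460 = €31,720
Greater of actual damages (€144,280) or statutory damages (€31,720): €144,280
Trebled: 3 × €144,280 = €432,840
Attorney fees: 30% of €432,840 = €129,852
Total before cap: €432,840 + €129,852 = €562,692
Cap at €1,036,950: €562,692 is within the cap, no reduction.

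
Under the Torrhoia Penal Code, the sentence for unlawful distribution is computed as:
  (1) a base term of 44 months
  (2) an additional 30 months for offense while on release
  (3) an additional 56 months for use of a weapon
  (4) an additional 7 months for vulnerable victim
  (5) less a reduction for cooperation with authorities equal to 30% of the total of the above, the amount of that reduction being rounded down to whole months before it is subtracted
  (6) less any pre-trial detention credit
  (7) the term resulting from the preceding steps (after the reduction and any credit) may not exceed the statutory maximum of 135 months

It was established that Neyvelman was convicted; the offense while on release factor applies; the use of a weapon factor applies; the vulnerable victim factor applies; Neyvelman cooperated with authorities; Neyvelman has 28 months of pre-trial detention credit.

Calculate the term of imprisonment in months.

68 months

Offense while on release enhancement: +30 months
Use of a weapon enhancement: +56 months
Vulnerable victim enhancement: +7 months
Adjusted term: 44 months + 30 months + 56 months + 7 months = 137 months
Cooperation with authorities reduction: 30% of 137 months = 41 months (rounded down)
After reduction: 137 − 41 = 96 months
Less pre-trial detention credit: 96 months − 28 months = 68 months
Cap at 135 months: 68 months is within the cap, no reduction.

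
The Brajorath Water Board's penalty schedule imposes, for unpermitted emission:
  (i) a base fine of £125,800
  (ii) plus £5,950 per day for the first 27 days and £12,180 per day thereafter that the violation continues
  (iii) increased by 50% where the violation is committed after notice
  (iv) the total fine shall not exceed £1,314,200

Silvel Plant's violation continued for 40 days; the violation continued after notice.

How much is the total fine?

£667,185

First 27 days: 27 × £5,950 = £160,650
Remaining days: (40 − 27) × £12,180 = £158,340
Per-day component: £160,650 + £158,340 = £318,990
Base plus per-day: £125,800 + £318,990 = £444,790
Enhancement: 50% of £444,790 = £222,395
Enhanced fine: £444,790 + £222,395 = £667,185
Cap at £1,314,200: £667,185 is within the cap, no reduction.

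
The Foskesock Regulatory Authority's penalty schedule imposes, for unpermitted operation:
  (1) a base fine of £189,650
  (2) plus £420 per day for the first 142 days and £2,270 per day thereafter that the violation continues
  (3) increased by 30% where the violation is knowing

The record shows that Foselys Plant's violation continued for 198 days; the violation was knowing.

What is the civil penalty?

Civil penalty: £489,333

First 142 days: 142 × £420 = £59,640
Remaining days: (198 − 142) × £2,270 = £127,120
Per-day component: £59,640 + £127,120 = £186,760
Base plus per-day: £189,650 + £186,760 = £376,410
Enhancement: 30% of £376,410 = £112,923
Enhanced fine: £376,410 + £112,923 = £489,333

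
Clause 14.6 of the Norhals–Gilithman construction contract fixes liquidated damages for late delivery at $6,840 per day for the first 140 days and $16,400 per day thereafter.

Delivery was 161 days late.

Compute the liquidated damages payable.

First 140 days: 140 × $6,840 = $957,600
Remaining days: (161 − 140) × $16,400 = $344,400
Accrued per-day damages: $957,600 + $344,400 = $1,302,000

$1,302,000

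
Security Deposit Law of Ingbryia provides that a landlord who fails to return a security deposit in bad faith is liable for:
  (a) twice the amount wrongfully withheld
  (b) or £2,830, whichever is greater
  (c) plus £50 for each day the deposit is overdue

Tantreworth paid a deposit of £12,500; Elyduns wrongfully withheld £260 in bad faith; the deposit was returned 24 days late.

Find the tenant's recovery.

Doubled: 2 × £260 = £520
Minimum £2,830: £520 is below the minimum → £2,830
Late-return penalty: 24 × £50 = £1,200
Damages plus late penalty: £2,830 + £1,200 = £4,030

Recovery: £4,030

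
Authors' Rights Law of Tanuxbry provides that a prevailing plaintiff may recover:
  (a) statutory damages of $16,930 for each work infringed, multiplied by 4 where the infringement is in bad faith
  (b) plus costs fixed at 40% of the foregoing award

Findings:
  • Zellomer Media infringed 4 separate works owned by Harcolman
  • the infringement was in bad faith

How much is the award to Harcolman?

$379,232

Statutory damages: 4 × $16,930 = $67,720
Multiplied by 4: 4 × $67,720 = $270,880
Costs: 40% of $270,880 = $108,352
Award plus costs: $270,880 + $108,352 = $379,232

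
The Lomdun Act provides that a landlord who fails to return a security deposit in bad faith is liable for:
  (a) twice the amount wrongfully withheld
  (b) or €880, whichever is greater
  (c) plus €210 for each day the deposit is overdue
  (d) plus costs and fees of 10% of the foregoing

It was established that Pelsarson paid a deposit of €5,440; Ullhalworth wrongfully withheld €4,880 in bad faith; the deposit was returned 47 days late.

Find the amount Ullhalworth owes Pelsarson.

€21,593

Doubled: 2 × €4,880 = €9,760
Minimum €880: €9,760 meets the minimum, no increase.
Late-return penalty: 47 × €210 = €9,870
Damages plus late penalty: €9,760 + €9,870 = €19,630
Costs and fees: 10% of €19,630 = €1,963
Total recovery: €19,630 + €1,963 = €21,593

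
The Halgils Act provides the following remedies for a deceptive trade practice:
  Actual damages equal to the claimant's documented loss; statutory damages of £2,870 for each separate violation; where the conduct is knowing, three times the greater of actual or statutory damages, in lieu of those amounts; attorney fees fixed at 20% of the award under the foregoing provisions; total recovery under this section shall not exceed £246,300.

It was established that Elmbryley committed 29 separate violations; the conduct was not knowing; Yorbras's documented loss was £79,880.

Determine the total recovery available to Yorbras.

£195,732

Statutory damages: 29 × £2,870 = £83,230
Conduct not knowing: the in-lieu enhancement does not apply.
Actual plus statutory damages: £79,880 + £83,230 = £163,110
Attorney fees: 20% of £163,110 = £32,622
Total before cap: £163,110 + £32,622 = £195,732
Cap at £246,300: £195,732 is within the cap, no reduction.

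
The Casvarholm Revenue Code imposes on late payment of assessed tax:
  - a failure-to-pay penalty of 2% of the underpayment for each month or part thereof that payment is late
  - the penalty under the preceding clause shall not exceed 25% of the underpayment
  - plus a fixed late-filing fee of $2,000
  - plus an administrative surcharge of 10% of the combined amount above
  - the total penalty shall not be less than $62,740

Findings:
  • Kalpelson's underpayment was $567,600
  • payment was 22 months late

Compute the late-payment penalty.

$158,290

Accrued rate: 2% × 22 = 44%, capped at 25% → 25%
Failure-to-pay penalty: 25% of $567,600 = $141,900
Penalty before surcharge: $141,900 + $2,000 = $143,900
Administrative surcharge: 10% of $143,900 = $14,390
Total penalty: $143,900 + $14,390 = $158,290
Minimum $62,740: $158,290 meets the minimum, no increase.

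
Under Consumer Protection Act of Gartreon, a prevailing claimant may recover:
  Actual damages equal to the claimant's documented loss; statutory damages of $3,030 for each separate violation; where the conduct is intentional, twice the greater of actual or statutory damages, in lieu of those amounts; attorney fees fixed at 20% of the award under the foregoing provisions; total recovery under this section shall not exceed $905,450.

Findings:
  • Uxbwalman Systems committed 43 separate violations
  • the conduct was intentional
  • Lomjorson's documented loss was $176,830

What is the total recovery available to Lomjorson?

$424,392

Statutory damages: 43 × $3,030 = $130,290
Greater of actual damages ($176,830) or statutory damages ($130,290): $176,830
Doubled: 2 × $176,830 = $353,660
Attorney fees: 20% of $353,660 = $70,732
Total before cap: $353,660 + $70,732 = $424,392
Cap at $905,450: $424,392 is within the cap, no reduction.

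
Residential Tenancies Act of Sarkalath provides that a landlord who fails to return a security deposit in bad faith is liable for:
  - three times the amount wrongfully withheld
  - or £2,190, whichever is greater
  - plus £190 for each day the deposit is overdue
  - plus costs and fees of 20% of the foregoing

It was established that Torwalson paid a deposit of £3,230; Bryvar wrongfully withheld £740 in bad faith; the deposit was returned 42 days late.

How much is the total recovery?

£12,240

Trebled: 3 × £740 = £2,220
Minimum £2,190: £2,220 meets the minimum, no increase.
Late-return penalty: 42 × £190 = £7,980
Damages plus late penalty: £2,220 + £7,980 = £10,200
Costs and fees: 20% of £10,200 = £2,040
Total recovery: £10,200 + £2,040 = £12,240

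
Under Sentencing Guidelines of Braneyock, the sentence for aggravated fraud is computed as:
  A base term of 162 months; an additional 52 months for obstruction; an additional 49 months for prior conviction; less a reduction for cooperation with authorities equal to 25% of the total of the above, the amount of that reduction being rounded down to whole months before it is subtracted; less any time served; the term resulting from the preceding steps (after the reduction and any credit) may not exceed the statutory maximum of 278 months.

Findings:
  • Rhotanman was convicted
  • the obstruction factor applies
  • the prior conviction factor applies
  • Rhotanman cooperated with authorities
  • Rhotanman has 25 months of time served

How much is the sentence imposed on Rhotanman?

173 months

Obstruction enhancement: +52 months
Prior conviction enhancement: +49 months
Adjusted term: 162 months + 52 months + 49 months = 263 months
Cooperation with authorities reduction: 25% of 263 months = 65 months (rounded down)
After reduction: 263 − 65 = 198 months
Less time served: 198 months − 25 months = 173 months
Cap at 278 months: 173 months is within the cap, no reduction.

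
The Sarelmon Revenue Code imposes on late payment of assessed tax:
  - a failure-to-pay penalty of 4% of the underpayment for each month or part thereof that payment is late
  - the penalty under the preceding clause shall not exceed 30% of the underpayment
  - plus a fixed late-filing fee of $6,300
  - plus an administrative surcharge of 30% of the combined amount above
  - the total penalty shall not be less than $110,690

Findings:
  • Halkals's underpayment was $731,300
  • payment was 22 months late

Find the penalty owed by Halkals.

Accrued rate: 4% × 22 = 88%, capped at 30% → 30%
Failure-to-pay penalty: 30% of $731,300 = $219,390
Penalty before surcharge: $219,390 + $6,300 = $225,690
Administrative surcharge: 30% of $225,690 = $67,707
Total penalty: $225,690 + $67,707 = $293,397
Minimum $110,690: $293,397 meets the minimum, no increase.

$293,397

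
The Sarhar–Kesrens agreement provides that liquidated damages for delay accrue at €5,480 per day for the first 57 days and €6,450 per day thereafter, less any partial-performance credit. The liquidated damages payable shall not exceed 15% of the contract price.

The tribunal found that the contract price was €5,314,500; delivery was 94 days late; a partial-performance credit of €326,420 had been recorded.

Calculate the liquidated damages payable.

First 57 days: 57 × €5,480 = €312,360
Remaining days: (94 − 57) × €6,450 = €238,650
Accrued per-day damages: €312,360 + €238,650 = €551,010
Less partial-performance credit: €551,010 − €326,420 = €224,590
Cap: 15% of €5,314,500 = €797,175
Cap at €797,175: €224,590 is within the cap, no reduction.

Liquidated damages: €224,590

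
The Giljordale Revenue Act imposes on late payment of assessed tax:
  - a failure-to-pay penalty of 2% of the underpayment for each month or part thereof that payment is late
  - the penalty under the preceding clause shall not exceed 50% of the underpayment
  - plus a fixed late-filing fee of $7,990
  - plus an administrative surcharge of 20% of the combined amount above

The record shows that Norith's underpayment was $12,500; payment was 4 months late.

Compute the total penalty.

Accrued rate: 2% × 4 = 8%, capped at 50% → 8%
Failure-to-pay penalty: 8% of $12,500 = $1,000
Penalty before surcharge: $1,000 + $7,990 = $8,990
Administrative surcharge: 20% of $8,990 = $1,798
Total penalty: $8,990 + $1,798 = $10,788

$10,788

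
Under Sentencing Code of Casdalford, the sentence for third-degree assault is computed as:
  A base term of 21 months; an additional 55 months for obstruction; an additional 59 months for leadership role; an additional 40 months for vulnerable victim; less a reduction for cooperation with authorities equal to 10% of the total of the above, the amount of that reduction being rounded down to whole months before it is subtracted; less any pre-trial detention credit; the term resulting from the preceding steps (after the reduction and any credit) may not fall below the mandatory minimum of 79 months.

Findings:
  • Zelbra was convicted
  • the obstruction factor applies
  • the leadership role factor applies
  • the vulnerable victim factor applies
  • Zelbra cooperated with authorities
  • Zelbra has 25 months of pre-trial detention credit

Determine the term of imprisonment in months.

Obstruction enhancement: +55 months
Leadership role enhancement: +59 months
Vulnerable victim enhancement: +40 months
Adjusted term: 21 months + 55 months + 59 months + 40 months = 175 months
Cooperation with authorities reduction: 10% of 175 months = 17 months (rounded down)
After reduction: 175 − 17 = 158 months
Less pre-trial detention credit: 158 months − 25 months = 133 months
Minimum 79 months: 133 months meets the minimum, no increase.

133 months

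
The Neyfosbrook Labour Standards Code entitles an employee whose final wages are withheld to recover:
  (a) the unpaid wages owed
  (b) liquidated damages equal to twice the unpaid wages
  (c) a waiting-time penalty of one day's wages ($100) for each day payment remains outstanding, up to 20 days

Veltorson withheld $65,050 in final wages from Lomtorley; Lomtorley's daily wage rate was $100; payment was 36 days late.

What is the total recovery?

Total award: $197,150

Doubled: 2 × $65,050 = $130,100
Penalty days: min(36, 20) = 20
Waiting-time penalty: 20 × $100 = $2,000
Total award: $65,050 + $130,100 + $2,000 = $197,150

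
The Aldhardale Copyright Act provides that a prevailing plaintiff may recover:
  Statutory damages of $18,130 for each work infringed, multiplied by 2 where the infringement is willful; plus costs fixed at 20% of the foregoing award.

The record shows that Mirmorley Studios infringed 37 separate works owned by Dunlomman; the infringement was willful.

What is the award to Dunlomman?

Statutory damages: 37 × $18,130 = $670,810
Doubled: 2 × $670,810 = $1,341,620
Costs: 20% of $1,341,620 = $268,324
Award plus costs: $1,341,620 + $268,324 = $1,609,944

$1,609,944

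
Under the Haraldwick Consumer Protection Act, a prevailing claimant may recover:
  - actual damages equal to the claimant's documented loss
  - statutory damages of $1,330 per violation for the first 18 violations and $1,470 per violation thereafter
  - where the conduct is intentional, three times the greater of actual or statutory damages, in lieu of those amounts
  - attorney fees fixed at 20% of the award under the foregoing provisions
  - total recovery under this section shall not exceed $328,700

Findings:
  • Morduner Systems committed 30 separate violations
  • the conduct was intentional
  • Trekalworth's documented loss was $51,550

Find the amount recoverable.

$185,580

First 18 violations: 18 × $1,330 = $23,940
Remaining violations: (30 − 18) × $1,470 = $17,640
Statutory damages: $23,940 + $17,640 = $41,580
Greater of actual damages ($51,550) or statutory damages ($41,580): $51,550
Trebled: 3 × $51,550 = $154,650
Attorney fees: 20% of $154,650 = $30,930
Total before cap: $154,650 + $30,930 = $185,580
Cap at $328,700: $185,580 is within the cap, no reduction.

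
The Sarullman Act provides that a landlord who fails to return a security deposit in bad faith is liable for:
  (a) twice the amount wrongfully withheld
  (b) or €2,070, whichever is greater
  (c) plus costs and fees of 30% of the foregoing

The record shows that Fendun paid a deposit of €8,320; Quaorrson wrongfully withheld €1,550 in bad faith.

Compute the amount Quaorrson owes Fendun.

Doubled: 2 × €1,550 = €3,100
Minimum €2,070: €3,100 meets the minimum, no increase.
Costs and fees: 30% of €3,100 = €930
Total recovery: €3,100 + €930 = €4,030

Recovery: €4,030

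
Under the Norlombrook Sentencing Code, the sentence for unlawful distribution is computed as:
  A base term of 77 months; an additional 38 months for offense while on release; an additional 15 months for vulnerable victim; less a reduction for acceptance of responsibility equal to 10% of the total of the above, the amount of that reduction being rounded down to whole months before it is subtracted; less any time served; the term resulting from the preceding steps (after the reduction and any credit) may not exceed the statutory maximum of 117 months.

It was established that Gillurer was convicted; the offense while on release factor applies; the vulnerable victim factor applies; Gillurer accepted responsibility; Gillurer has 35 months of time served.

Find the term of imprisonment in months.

Offense while on release enhancement: +38 months
Vulnerable victim enhancement: +15 months
Adjusted term: 77 months + 38 months + 15 months = 130 months
Acceptance of responsibility reduction: 10% of 130 months = 13 months (rounded down)
After reduction: 130 − 13 = 117 months
Less time served: 117 months − 35 months = 82 months
Cap at 117 months: 82 months is within the cap, no reduction.

82 months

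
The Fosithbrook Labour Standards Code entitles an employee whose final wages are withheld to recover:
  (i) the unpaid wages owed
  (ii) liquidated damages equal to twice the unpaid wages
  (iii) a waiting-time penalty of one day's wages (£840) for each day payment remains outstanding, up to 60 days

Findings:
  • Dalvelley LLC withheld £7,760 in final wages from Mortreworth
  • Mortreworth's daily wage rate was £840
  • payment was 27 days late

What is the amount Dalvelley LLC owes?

Doubled: 2 × £7,760 = £15,520
Penalty days: min(27, 60) = 27
Waiting-time penalty: 27 × £840 = £22,680
Total award: £7,760 + £15,520 + £22,680 = £45,960

£45,960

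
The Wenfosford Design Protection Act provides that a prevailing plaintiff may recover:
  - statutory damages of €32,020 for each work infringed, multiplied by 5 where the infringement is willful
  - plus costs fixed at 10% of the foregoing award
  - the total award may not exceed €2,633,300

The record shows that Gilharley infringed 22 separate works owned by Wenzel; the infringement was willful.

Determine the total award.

€2,633,300

Statutory damages: 22 × €32,020 = €704,440
Multiplied by 5: 5 × €704,440 = €3,522,200
Costs: 10% of €3,522,200 = €352,220
Award plus costs: €3,522,200 + €352,220 = €3,874,420
Cap at €2,633,300: €3,874,420 exceeds the cap → €2,633,300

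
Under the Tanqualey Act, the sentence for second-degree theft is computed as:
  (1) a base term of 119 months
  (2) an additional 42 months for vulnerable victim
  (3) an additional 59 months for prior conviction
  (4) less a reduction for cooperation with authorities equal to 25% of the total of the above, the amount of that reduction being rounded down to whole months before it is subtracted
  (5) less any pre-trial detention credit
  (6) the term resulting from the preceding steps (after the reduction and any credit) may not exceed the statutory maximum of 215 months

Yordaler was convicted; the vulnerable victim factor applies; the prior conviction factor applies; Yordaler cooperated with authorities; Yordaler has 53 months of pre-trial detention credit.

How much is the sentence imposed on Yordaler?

Vulnerable victim enhancement: +42 months
Prior conviction enhancement: +59 months
Adjusted term: 119 months + 42 months + 59 months = 220 months
Cooperation with authorities reduction: 25% of 220 months = 55 months (rounded down)
After reduction: 220 − 55 = 165 months
Less pre-trial detention credit: 165 months − 53 months = 112 months
Cap at 215 months: 112 months is within the cap, no reduction.

112 months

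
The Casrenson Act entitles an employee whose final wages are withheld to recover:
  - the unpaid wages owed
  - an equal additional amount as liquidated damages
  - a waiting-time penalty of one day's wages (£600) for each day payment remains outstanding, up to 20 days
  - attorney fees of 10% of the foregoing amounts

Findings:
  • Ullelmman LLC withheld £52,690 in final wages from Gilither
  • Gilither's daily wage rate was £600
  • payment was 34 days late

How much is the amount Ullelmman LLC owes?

Liquidated damages (equal amount): £52,690
Penalty days: min(34, 20) = 20
Waiting-time penalty: 20 × £600 = £12,000
Subtotal: £52,690 + £52,690 + £12,000 = £117,380
Attorney fees: 10% of £117,380 = £11,738
Total award: £117,380 + £11,738 = £129,118

£129,118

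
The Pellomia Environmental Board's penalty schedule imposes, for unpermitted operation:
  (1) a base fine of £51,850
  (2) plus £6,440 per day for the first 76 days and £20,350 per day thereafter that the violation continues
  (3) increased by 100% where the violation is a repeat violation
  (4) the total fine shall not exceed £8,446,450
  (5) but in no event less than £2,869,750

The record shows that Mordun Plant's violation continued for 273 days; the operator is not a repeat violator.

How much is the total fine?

First 76 days: 76 × £6,440 = £489,440
Remaining days: (273 − 76) × £20,350 = £4,008,950
Per-day component: £489,440 + £4,008,950 = £4,498,390
Base plus per-day: £51,850 + £4,498,390 = £4,550,240
The operator is not a repeat violator: no 100% increase.
Cap at £8,446,450: £4,550,240 is within the cap, no reduction.
Minimum £2,869,750: £4,550,240 meets the minimum, no increase.

£4,550,240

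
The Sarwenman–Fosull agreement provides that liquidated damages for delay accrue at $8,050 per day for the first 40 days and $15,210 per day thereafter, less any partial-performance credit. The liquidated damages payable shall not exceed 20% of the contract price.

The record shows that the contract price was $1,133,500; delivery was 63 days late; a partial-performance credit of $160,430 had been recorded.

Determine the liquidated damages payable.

First 40 days: 40 × $8,050 = $322,000
Remaining days: (63 − 40) × $15,210 = $349,830
Accrued per-day damages: $322,000 + $349,830 = $671,830
Less partial-performance credit: $671,830 − $160,430 = $511,400
Cap: 20% of $1,133,500 = $226,700
Cap at $226,700: $511,400 exceeds the cap → $226,700

$226,700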